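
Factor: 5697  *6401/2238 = 2^( - 1)*3^2* 37^1*173^1 * 211^1 * 373^( - 1) = 12155499/746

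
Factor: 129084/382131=2^2 * 3^( - 2)*31^1*347^1* 14153^(- 1 ) = 43028/127377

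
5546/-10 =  - 555 + 2/5 = -554.60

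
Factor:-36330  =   -2^1*3^1*5^1 * 7^1* 173^1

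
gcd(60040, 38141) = 1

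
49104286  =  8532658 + 40571628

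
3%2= 1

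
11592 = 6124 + 5468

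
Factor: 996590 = 2^1*5^1 * 7^1*23^1 * 619^1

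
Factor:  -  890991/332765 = -3^2*5^( - 1)*66553^( - 1)*98999^1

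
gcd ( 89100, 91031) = 1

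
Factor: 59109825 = 3^1 * 5^2*827^1*953^1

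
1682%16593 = 1682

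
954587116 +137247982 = 1091835098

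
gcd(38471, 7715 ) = 1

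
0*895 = 0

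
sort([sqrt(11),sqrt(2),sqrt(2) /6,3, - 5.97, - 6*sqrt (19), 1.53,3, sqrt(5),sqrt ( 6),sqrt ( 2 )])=[ - 6*sqrt( 19),  -  5.97, sqrt (2 )/6,sqrt( 2 ),sqrt( 2),1.53,sqrt(5 ),sqrt (6 ),3, 3,sqrt( 11)]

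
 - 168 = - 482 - -314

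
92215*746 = 68792390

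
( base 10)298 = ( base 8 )452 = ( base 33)91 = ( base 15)14d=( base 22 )DC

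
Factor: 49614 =2^1 * 3^1*8269^1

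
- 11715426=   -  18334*639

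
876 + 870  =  1746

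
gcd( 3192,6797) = 7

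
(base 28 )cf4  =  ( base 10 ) 9832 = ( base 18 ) 1C64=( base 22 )k6k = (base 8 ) 23150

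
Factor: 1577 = 19^1* 83^1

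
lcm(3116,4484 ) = 183844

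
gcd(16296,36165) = 3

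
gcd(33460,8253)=7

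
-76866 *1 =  - 76866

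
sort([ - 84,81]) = [ - 84 , 81]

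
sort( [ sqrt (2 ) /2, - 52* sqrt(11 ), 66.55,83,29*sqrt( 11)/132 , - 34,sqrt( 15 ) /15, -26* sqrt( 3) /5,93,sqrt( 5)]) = [ - 52*sqrt ( 11),-34, - 26 * sqrt( 3)/5, sqrt(15 )/15,sqrt( 2)/2 , 29*sqrt( 11 ) /132,sqrt( 5), 66.55,83,93]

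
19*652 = 12388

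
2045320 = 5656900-3611580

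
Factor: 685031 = 685031^1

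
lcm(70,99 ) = 6930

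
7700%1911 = 56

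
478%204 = 70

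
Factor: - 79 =  -  79^1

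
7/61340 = 7/61340 =0.00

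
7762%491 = 397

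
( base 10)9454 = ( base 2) 10010011101110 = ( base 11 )7115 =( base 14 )3634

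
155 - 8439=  - 8284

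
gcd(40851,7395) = 51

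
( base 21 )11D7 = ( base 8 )23376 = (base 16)26FE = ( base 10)9982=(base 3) 111200201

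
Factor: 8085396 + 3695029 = 5^2*471217^1 = 11780425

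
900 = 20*45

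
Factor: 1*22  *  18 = 2^2*3^2*11^1 = 396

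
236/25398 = 118/12699 = 0.01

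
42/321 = 14/107 = 0.13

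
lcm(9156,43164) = 302148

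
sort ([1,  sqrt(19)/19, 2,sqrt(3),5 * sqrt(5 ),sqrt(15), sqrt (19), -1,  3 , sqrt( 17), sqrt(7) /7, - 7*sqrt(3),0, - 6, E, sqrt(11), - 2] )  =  [-7*sqrt(3), - 6, - 2,  -  1  ,  0 , sqrt(19)/19, sqrt(7)/7,1 , sqrt( 3),2,  E,3,sqrt(11),sqrt (15) , sqrt(17),  sqrt (19),5 * sqrt( 5)] 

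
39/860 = 39/860 = 0.05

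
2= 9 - 7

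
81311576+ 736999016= 818310592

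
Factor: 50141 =7^1 *13^1*19^1*29^1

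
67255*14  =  941570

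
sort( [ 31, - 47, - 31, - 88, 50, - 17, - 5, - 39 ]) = [ - 88, - 47,-39, -31, - 17, - 5, 31,50 ] 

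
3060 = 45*68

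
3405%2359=1046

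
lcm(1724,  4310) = 8620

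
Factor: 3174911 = 3174911^1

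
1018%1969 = 1018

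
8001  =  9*889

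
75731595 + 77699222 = 153430817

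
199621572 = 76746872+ 122874700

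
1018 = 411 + 607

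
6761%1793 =1382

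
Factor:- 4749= -3^1* 1583^1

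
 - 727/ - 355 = 727/355 =2.05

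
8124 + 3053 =11177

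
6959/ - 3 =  - 6959/3 = - 2319.67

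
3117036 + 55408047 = 58525083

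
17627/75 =235+ 2/75  =  235.03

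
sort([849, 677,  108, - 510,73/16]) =[ - 510, 73/16,108, 677, 849]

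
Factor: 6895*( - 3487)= - 24042865 =- 5^1*7^1*11^1*197^1*317^1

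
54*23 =1242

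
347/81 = 4 + 23/81 = 4.28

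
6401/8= 800 + 1/8 = 800.12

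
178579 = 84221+94358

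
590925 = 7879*75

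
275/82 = 3 + 29/82 = 3.35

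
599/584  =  599/584 =1.03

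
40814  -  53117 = -12303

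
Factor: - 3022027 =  - 3022027^1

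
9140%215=110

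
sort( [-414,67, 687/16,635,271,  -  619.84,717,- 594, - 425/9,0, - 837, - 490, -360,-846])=[  -  846,  -  837 , - 619.84, - 594, - 490,-414, - 360, - 425/9  ,  0,687/16,67, 271,635,717] 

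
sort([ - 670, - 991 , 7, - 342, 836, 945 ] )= [ - 991, - 670, - 342, 7 , 836,945]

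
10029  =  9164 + 865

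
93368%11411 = 2080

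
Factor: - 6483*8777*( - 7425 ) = 3^4*5^2*11^1*67^1 * 131^1 *2161^1 = 422492085675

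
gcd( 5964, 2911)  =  71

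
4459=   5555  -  1096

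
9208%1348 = 1120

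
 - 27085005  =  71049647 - 98134652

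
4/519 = 4/519=0.01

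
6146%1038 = 956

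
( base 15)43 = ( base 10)63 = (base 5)223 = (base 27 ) 29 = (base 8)77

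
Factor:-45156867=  - 3^1*7^1 * 41^1*179^1*293^1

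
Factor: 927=3^2*103^1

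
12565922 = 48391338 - 35825416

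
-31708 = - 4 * 7927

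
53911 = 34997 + 18914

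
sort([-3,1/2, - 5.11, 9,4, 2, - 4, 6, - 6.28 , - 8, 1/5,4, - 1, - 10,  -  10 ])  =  [  -  10, - 10, - 8, - 6.28, - 5.11,  -  4, - 3,  -  1, 1/5, 1/2, 2, 4, 4,6, 9]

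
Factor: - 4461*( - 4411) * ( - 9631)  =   - 3^1 * 11^1*401^1 *1487^1*9631^1 = -189513723201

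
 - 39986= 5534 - 45520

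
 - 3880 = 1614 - 5494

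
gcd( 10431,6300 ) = 9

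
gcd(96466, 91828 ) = 2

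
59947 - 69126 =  - 9179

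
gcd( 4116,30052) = 4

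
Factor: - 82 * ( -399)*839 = 2^1*3^1 * 7^1*19^1*41^1*839^1= 27450402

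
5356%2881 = 2475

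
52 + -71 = -19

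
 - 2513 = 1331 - 3844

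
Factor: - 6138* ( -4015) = 2^1*3^2*5^1*11^2*31^1* 73^1 = 24644070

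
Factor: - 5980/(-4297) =2^2*5^1 * 13^1*23^1*4297^( - 1)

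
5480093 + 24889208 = 30369301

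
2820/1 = 2820 = 2820.00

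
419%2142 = 419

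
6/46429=6/46429  =  0.00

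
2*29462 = 58924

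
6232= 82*76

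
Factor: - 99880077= - 3^1*11^1*3026669^1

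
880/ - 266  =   - 440/133 = - 3.31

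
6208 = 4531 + 1677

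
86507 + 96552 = 183059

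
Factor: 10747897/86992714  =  2^( - 1 )* 101^( - 1)*127^ ( - 1 ) * 139^1 * 3391^( - 1 )*77323^1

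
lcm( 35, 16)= 560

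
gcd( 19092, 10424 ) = 4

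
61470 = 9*6830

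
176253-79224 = 97029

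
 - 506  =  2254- 2760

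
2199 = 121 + 2078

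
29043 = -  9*( - 3227)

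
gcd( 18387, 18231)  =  3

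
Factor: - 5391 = -3^2*599^1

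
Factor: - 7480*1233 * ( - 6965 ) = 64237080600 = 2^3*3^2*5^2*7^1*11^1*17^1*137^1*199^1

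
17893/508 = 17893/508=35.22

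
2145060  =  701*3060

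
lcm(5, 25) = 25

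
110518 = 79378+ 31140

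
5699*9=51291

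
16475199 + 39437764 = 55912963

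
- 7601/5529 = - 2+3457/5529 =- 1.37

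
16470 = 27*610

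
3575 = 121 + 3454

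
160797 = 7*22971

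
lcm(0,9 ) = 0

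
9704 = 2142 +7562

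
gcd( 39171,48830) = 1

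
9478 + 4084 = 13562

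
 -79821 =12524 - 92345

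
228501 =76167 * 3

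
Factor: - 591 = -3^1*  197^1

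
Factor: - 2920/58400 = - 1/20 =-  2^( - 2)*5^(- 1)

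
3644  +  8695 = 12339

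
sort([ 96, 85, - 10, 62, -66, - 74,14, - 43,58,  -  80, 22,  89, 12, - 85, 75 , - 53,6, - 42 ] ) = [ - 85, - 80,-74 , - 66, - 53, - 43 , - 42, - 10,6, 12, 14, 22, 58,62, 75, 85, 89,96]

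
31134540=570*54622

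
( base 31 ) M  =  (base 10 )22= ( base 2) 10110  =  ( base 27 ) M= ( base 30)M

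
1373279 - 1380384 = -7105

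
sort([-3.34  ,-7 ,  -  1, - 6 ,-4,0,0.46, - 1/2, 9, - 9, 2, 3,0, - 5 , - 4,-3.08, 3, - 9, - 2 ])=[ - 9, - 9, - 7, - 6, - 5, - 4,-4,  -  3.34, - 3.08, - 2, - 1, -1/2, 0, 0, 0.46,2, 3, 3, 9 ] 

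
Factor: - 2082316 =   -  2^2*29^2*619^1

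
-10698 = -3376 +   -  7322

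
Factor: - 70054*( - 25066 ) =1755973564 = 2^2 * 83^1*151^1*35027^1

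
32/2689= 32/2689 = 0.01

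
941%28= 17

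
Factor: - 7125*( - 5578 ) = 2^1*3^1 * 5^3*  19^1*2789^1  =  39743250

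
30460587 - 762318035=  - 731857448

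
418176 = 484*864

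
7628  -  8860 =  - 1232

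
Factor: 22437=3^4*277^1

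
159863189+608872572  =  768735761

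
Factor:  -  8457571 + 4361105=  - 2^1 *11^1 * 79^1*2357^1  =  - 4096466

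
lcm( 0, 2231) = 0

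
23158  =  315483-292325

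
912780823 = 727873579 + 184907244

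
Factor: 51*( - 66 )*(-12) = 40392= 2^3*3^3*11^1*17^1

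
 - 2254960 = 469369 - 2724329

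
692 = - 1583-  -  2275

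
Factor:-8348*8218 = -2^3*7^1*587^1*2087^1 = -68603864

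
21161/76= 21161/76 =278.43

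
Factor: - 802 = - 2^1*401^1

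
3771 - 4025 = -254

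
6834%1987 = 873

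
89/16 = 5 + 9/16 = 5.56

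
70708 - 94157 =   -  23449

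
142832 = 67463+75369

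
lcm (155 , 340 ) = 10540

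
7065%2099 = 768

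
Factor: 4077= 3^3*151^1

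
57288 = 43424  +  13864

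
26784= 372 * 72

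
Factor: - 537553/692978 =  - 2^ ( - 1)*11^( - 1)* 13^( - 1)*281^1  *  1913^1 * 2423^( - 1)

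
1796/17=1796/17 = 105.65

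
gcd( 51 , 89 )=1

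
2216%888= 440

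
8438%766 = 12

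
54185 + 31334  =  85519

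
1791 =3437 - 1646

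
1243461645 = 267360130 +976101515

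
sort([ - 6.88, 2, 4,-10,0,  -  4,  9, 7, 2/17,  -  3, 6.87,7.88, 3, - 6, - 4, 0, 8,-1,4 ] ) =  [ - 10, - 6.88,-6, - 4, - 4, - 3,-1, 0, 0, 2/17, 2, 3,4, 4, 6.87, 7,  7.88, 8 , 9 ] 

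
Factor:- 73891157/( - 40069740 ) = 2^ ( - 2 )*  3^( - 1 )*5^( - 1 ) * 23^1*43^1*74713^1*667829^( - 1)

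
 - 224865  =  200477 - 425342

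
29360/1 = 29360 = 29360.00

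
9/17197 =9/17197 =0.00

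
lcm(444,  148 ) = 444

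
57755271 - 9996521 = 47758750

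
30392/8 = 3799 = 3799.00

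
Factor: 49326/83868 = 2^( - 1 ) * 29^( - 1)*241^( - 1 )*8221^1 = 8221/13978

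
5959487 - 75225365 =-69265878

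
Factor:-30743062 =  - 2^1 * 7^1*2195933^1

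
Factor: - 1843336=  - 2^3 *11^1*20947^1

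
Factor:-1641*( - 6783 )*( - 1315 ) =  - 3^2 * 5^1*7^1*17^1*19^1  *263^1*547^1 = -  14637137445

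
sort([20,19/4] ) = [ 19/4 , 20 ] 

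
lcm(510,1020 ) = 1020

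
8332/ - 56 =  - 2083/14 = - 148.79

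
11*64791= 712701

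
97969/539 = 181  +  410/539=181.76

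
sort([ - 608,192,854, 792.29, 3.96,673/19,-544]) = [ - 608, - 544,3.96,673/19, 192,792.29,854 ] 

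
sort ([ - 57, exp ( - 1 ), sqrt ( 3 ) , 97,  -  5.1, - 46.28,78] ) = [-57, - 46.28 , - 5.1, exp( - 1 ), sqrt( 3), 78, 97]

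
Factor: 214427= 31^1*6917^1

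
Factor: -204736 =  - 2^6*7^1*457^1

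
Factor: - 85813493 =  - 47^1 * 1825819^1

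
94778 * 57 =5402346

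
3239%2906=333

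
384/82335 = 128/27445 = 0.00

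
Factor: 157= 157^1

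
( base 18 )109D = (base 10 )6007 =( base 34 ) 56N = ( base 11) 4571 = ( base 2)1011101110111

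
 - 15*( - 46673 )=700095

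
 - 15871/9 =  - 15871/9 = - 1763.44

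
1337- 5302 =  - 3965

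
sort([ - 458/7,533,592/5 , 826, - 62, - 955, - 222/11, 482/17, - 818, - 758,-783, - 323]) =[- 955, - 818, - 783, - 758, - 323, - 458/7, - 62,  -  222/11, 482/17,592/5, 533,826 ] 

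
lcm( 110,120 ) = 1320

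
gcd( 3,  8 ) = 1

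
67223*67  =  4503941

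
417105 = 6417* 65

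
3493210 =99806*35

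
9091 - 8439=652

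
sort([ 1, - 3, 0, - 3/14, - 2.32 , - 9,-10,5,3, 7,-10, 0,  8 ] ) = [ - 10, -10,-9, - 3, - 2.32,-3/14,0,0,1,3,  5, 7,8]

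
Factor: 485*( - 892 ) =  - 2^2*5^1*97^1*223^1 = -  432620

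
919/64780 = 919/64780 = 0.01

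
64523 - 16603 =47920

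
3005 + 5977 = 8982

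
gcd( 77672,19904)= 8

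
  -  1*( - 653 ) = 653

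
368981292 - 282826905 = 86154387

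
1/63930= 1/63930 = 0.00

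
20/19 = 1 + 1/19 = 1.05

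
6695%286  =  117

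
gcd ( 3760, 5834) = 2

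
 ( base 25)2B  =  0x3d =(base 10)61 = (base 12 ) 51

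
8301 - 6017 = 2284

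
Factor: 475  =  5^2 * 19^1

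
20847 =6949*3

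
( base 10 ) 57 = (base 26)25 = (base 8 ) 71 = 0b111001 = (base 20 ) 2H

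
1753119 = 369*4751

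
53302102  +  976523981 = 1029826083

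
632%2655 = 632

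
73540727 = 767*95881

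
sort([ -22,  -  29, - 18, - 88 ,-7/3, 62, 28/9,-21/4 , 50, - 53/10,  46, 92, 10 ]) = [ - 88,-29 ,-22, - 18, - 53/10, - 21/4, -7/3,28/9 , 10, 46,50,  62, 92]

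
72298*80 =5783840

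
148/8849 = 148/8849 = 0.02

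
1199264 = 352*3407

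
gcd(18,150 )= 6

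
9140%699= 53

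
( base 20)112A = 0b10000100000010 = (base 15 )2785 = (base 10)8450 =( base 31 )8oi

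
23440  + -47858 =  - 24418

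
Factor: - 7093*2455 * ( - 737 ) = 5^1*11^1*41^1*67^1 * 173^1*491^1 = 12833613155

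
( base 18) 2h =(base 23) 27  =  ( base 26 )21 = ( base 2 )110101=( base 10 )53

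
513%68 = 37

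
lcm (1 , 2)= 2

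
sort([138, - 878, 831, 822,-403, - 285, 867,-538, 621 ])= [ - 878,-538, - 403,  -  285, 138,621,822,831, 867] 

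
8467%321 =121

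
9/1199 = 9/1199 = 0.01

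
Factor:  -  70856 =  - 2^3*17^1*521^1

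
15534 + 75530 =91064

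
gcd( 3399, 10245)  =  3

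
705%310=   85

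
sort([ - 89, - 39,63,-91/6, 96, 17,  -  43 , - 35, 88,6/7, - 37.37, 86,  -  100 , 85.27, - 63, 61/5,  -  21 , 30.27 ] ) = [ - 100, - 89, - 63, - 43, - 39,-37.37, - 35, - 21, - 91/6,6/7, 61/5,17, 30.27, 63,  85.27, 86,88, 96]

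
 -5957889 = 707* ( - 8427)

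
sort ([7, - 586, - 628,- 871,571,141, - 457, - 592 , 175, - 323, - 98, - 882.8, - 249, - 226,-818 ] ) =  [-882.8, - 871,-818, - 628, - 592, - 586, - 457, - 323, - 249 , - 226, - 98,7,141,  175,571] 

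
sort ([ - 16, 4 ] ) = [-16, 4]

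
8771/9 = 974 + 5/9 = 974.56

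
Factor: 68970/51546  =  5^1*19^1*71^(-1) = 95/71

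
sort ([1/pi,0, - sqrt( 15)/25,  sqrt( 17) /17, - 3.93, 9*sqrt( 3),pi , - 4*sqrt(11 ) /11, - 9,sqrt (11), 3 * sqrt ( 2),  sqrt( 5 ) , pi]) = [ - 9,-3.93, - 4*sqrt( 11 ) /11, - sqrt(15)/25, 0,sqrt( 17)/17, 1/pi, sqrt ( 5), pi,pi , sqrt( 11),  3*sqrt( 2), 9*sqrt(3)]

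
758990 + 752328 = 1511318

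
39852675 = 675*59041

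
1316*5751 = 7568316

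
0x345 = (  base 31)R0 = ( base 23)1D9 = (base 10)837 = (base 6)3513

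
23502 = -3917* ( - 6) 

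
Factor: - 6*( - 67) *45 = 2^1*3^3*5^1 * 67^1 = 18090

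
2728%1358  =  12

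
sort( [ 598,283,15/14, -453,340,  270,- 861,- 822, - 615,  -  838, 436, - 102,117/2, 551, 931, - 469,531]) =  [ -861  , -838,-822 , - 615, - 469,-453,  -  102,15/14, 117/2,270,283, 340  ,  436,531,551, 598,931]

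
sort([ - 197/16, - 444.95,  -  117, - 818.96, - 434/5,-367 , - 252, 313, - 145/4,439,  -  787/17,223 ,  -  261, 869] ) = [  -  818.96,  -  444.95, - 367, - 261, - 252, - 117 , - 434/5,-787/17, - 145/4,-197/16,223,313,439,869]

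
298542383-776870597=-478328214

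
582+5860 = 6442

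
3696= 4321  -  625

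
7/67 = 7/67 = 0.10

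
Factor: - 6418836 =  - 2^2*3^2*178301^1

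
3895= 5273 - 1378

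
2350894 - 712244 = 1638650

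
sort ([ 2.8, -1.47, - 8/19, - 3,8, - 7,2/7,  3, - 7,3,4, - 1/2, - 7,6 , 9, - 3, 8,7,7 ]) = [  -  7,  -  7, - 7, - 3, - 3,  -  1.47, - 1/2, - 8/19,2/7,2.8, 3,3, 4, 6, 7,7,8,8,9 ] 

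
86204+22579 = 108783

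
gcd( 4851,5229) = 63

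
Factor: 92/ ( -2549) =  - 2^2*23^1*2549^(-1 ) 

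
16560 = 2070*8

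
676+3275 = 3951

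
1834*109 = 199906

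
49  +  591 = 640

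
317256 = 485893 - 168637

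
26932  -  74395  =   - 47463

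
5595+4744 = 10339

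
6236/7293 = 6236/7293 =0.86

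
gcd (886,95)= 1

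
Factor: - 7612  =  -2^2 *11^1*173^1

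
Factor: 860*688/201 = 2^6 * 3^( - 1)*5^1*43^2 * 67^( - 1) = 591680/201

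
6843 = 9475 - 2632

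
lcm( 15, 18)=90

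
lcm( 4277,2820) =256620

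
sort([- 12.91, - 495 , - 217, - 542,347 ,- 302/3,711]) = [ - 542,  -  495,  -  217,-302/3, - 12.91, 347,711 ]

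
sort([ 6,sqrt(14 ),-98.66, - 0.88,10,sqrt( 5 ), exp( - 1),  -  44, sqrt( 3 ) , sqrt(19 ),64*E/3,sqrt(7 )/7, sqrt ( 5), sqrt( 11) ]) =[ - 98.66, - 44, - 0.88, exp (  -  1), sqrt( 7 )/7,sqrt( 3 ), sqrt( 5 ),sqrt ( 5 ),sqrt( 11),sqrt(14), sqrt( 19), 6  ,  10,64*E/3 ] 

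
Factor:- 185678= - 2^1*263^1*353^1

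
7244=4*1811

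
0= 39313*0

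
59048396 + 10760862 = 69809258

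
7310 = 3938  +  3372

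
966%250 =216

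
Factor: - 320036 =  - 2^2 * 19^1*4211^1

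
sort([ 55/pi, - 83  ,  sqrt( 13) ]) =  [ - 83, sqrt( 13 ), 55/pi ]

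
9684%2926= 906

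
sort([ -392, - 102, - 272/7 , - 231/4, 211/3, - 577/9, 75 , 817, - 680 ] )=[-680,  -  392,  -  102, -577/9, - 231/4, - 272/7, 211/3, 75, 817]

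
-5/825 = -1 + 164/165 = - 0.01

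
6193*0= 0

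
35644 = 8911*4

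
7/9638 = 7/9638=0.00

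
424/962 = 212/481 = 0.44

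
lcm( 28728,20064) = 1264032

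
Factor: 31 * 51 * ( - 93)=- 147033 = -3^2 * 17^1*31^2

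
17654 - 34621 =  - 16967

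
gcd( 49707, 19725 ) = 789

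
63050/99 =636 + 86/99 = 636.87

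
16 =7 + 9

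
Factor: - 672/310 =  - 2^4*3^1*5^( -1 )*7^1*31^( - 1) = -336/155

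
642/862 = 321/431 = 0.74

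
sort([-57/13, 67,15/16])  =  [ - 57/13,  15/16, 67]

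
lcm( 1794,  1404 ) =32292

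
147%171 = 147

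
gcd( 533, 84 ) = 1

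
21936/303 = 72 + 40/101 = 72.40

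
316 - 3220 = - 2904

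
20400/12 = 1700= 1700.00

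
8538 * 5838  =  49844844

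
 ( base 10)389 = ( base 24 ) G5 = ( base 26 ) ep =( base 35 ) b4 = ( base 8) 605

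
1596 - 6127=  - 4531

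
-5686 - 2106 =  - 7792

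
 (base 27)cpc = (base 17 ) 1fb0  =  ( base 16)24db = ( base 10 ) 9435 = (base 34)85h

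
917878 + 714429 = 1632307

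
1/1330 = 1/1330 = 0.00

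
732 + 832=1564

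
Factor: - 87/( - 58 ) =3/2 = 2^( - 1)*3^1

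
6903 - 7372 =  - 469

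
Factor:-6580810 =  - 2^1 *5^1*409^1*1609^1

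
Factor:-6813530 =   -  2^1 * 5^1*467^1 * 1459^1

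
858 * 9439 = 8098662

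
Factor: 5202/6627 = 1734/2209 = 2^1*3^1*17^2*47^( - 2) 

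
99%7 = 1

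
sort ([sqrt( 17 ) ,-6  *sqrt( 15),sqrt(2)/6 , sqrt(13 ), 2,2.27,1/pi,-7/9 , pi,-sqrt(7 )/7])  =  [ -6*sqrt( 15),-7/9, - sqrt( 7)/7,sqrt( 2)/6,1/pi,2, 2.27, pi, sqrt(13 ),sqrt(17)]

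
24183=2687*9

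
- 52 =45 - 97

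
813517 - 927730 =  -114213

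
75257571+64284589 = 139542160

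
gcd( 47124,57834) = 2142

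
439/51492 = 439/51492 = 0.01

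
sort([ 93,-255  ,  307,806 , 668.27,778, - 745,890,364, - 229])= [ - 745, - 255,-229, 93,307, 364,668.27,778,806,890 ]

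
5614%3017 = 2597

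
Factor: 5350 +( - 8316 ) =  - 2^1*1483^1 = -2966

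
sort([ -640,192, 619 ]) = [-640, 192, 619 ]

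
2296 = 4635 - 2339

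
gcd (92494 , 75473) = 1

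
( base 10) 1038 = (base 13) 61B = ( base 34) UI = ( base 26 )1do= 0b10000001110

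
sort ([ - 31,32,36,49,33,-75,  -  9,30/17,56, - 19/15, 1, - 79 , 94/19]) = [  -  79, -75 , - 31, - 9, - 19/15, 1,  30/17,94/19,  32,33,36,49,56]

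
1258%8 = 2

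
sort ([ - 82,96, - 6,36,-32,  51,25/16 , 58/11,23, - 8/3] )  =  [ - 82, - 32, - 6, - 8/3,25/16, 58/11, 23 , 36, 51, 96 ] 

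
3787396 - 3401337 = 386059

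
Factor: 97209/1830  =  2^( - 1)*3^1* 5^( - 1 )*7^1*61^(-1)*1543^1 = 32403/610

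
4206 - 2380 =1826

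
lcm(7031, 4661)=414829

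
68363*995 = 68021185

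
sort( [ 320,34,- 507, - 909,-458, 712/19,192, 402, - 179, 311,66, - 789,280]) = [  -  909,  -  789, - 507,-458, - 179,34, 712/19, 66, 192, 280,311, 320, 402 ]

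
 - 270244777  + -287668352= - 557913129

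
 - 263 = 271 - 534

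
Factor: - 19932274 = -2^1*9966137^1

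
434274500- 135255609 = 299018891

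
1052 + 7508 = 8560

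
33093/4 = 33093/4 = 8273.25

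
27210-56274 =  -29064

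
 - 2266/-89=25+41/89 = 25.46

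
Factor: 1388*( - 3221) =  - 2^2*347^1*3221^1 = -4470748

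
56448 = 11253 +45195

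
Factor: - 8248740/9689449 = -2^2* 3^1* 5^1*7^( - 1) *11^( - 1) * 17^1*19^(-1 )*37^(-1)*179^(- 1)*8087^1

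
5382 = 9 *598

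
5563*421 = 2342023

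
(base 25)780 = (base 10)4575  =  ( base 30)52f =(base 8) 10737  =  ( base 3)20021110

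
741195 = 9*82355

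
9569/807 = 11 + 692/807 = 11.86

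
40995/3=13665=13665.00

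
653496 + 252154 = 905650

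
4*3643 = 14572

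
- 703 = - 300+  - 403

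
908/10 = 90 + 4/5  =  90.80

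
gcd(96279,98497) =1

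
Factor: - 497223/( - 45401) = 3^2*83^(  -  1)*101^1 = 909/83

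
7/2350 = 7/2350 = 0.00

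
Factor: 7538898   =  2^1*3^1*29^1*37^1*1171^1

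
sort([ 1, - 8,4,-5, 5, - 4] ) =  [ - 8,-5,-4, 1,  4,  5 ] 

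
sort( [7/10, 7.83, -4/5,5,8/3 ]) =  [ - 4/5,  7/10,8/3, 5, 7.83 ] 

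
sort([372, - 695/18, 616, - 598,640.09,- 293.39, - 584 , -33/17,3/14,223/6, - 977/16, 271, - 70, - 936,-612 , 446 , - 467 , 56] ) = [ - 936, - 612, - 598,- 584, - 467,- 293.39, - 70,- 977/16,-695/18,  -  33/17,3/14, 223/6,56, 271,372,446,616,640.09 ] 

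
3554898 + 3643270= 7198168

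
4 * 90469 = 361876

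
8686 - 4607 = 4079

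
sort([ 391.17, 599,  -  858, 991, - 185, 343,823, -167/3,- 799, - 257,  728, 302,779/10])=[  -  858 , - 799, - 257,-185,-167/3,779/10, 302, 343,  391.17, 599, 728,  823, 991]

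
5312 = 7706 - 2394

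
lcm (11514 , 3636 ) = 69084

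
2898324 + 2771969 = 5670293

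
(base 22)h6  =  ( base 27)E2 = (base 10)380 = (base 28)dg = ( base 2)101111100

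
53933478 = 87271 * 618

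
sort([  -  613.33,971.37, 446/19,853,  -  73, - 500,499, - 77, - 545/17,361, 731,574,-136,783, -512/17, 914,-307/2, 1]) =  [ - 613.33,  -  500, - 307/2, - 136,  -  77,  -  73, - 545/17,-512/17, 1, 446/19,361,499,574,731,783,853, 914,971.37 ]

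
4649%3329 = 1320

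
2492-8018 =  - 5526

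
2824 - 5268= - 2444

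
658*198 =130284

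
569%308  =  261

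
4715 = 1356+3359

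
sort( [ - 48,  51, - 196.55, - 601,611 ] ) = [ -601, - 196.55, - 48, 51,611] 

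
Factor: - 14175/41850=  - 21/62  =  - 2^( - 1)*3^1*7^1*31^( - 1) 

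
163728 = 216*758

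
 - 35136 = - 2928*12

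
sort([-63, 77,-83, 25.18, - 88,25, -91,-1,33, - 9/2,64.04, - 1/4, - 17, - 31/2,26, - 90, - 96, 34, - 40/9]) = [ - 96 , - 91, -90, - 88, - 83 , - 63, - 17,  -  31/2, - 9/2 , - 40/9,  -  1,  -  1/4,25,  25.18, 26,33,34,64.04, 77]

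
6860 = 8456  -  1596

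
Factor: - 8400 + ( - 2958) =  - 11358 = - 2^1*3^2*631^1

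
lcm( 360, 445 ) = 32040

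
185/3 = 185/3 =61.67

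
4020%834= 684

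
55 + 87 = 142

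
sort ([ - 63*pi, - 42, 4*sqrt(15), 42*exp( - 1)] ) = [  -  63 * pi, -42, 42*exp( - 1 ), 4*sqrt ( 15)]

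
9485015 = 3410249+6074766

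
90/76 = 45/38 = 1.18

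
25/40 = 5/8= 0.62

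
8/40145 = 8/40145= 0.00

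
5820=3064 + 2756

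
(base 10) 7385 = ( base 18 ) 14E5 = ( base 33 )6pq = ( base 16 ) 1CD9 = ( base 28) 9bl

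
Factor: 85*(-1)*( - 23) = 5^1*17^1*23^1 = 1955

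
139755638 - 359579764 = -219824126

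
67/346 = 67/346 = 0.19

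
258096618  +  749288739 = 1007385357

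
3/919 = 3/919= 0.00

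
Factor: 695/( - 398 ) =  -  2^( - 1 )*5^1*139^1*199^( - 1)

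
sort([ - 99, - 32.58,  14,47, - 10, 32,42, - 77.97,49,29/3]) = [ - 99, - 77.97 , - 32.58, - 10,29/3, 14 , 32 , 42,47, 49] 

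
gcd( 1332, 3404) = 148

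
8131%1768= 1059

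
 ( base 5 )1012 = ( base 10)132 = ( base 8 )204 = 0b10000100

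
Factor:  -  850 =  - 2^1 * 5^2 * 17^1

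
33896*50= 1694800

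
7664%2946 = 1772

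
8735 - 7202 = 1533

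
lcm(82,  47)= 3854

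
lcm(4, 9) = 36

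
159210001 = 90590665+68619336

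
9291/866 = 10 + 631/866 = 10.73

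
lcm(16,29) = 464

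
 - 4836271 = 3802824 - 8639095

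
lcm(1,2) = 2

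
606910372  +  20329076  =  627239448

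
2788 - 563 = 2225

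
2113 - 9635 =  - 7522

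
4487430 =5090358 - 602928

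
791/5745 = 791/5745= 0.14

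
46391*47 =2180377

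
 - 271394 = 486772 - 758166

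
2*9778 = 19556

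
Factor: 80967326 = 2^1*11^1*127^1 * 28979^1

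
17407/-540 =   -  33 + 413/540 = - 32.24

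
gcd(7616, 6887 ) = 1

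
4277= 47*91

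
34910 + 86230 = 121140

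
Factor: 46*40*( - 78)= - 2^5*3^1*5^1*13^1*23^1  =  -143520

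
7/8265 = 7/8265 = 0.00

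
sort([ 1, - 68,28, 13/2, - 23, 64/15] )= [ - 68, -23,1,64/15, 13/2,28]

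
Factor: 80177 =80177^1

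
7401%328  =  185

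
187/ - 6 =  - 32 + 5/6=- 31.17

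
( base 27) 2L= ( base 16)4B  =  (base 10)75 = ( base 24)33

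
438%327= 111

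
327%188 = 139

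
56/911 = 56/911 = 0.06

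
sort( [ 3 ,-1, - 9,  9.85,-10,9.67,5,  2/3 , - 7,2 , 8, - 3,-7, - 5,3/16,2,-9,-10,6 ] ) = [ - 10,-10, - 9,- 9,-7,  -  7,-5,-3 , - 1,3/16,2/3 , 2,2, 3,5,6, 8,9.67,9.85 ] 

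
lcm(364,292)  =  26572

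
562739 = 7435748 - 6873009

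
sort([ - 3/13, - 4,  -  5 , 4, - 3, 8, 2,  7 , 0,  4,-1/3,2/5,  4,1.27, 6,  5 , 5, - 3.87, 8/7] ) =[ - 5,-4, - 3.87,-3, - 1/3, - 3/13 , 0 , 2/5, 8/7,1.27, 2, 4, 4,4, 5,5,6 , 7,  8]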